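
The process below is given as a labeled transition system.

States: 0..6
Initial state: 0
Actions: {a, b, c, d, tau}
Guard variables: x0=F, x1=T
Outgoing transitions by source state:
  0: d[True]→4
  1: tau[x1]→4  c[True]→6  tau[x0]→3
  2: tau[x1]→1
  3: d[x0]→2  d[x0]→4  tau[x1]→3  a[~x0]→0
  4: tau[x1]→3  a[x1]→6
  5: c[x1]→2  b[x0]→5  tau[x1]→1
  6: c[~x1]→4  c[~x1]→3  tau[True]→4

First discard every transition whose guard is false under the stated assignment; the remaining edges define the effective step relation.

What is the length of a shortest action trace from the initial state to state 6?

Answer: 2

Working:
Breadth-first toward 6:
  Layer 0: {0}
  Layer 1: {4}
  Layer 2: {3,6}
6 enters at depth 2; path d·a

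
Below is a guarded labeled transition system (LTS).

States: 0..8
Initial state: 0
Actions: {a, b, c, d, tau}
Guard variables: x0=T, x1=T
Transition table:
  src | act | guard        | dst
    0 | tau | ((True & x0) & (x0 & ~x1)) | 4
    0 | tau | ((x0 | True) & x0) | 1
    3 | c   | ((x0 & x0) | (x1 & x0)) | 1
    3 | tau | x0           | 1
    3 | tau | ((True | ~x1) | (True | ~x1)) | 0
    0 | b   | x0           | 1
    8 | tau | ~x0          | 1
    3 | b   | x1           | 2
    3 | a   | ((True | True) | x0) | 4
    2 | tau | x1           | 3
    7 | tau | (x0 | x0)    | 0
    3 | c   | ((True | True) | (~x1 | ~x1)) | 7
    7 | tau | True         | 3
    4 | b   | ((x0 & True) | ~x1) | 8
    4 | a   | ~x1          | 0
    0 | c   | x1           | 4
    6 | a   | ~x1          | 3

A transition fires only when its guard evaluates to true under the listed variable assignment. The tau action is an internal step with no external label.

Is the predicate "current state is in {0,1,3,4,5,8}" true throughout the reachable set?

Answer: INVARIANT HOLDS

Trace:
Inv-set: {0,1,3,4,5,8}
Reach set: {0,1,4,8}
  0: ✓
  1: ✓
  4: ✓
  8: ✓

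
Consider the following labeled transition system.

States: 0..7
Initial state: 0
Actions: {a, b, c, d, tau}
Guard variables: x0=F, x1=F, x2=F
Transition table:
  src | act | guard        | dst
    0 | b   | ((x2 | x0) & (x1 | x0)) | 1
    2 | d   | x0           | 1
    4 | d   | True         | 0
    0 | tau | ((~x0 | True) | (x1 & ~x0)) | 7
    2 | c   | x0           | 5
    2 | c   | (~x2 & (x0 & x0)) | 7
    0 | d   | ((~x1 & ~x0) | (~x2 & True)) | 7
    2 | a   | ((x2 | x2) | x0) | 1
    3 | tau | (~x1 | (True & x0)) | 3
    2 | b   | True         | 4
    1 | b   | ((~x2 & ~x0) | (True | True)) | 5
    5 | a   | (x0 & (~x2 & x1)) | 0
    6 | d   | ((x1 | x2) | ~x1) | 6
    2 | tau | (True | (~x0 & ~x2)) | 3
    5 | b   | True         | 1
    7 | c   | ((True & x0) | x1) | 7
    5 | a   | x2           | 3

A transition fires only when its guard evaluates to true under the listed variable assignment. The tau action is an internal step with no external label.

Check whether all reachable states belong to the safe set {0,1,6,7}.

Answer: INVARIANT HOLDS

Analysis:
Allowed set {0,1,6,7}
Reachable = {0,7}
  0: ✓
  7: ✓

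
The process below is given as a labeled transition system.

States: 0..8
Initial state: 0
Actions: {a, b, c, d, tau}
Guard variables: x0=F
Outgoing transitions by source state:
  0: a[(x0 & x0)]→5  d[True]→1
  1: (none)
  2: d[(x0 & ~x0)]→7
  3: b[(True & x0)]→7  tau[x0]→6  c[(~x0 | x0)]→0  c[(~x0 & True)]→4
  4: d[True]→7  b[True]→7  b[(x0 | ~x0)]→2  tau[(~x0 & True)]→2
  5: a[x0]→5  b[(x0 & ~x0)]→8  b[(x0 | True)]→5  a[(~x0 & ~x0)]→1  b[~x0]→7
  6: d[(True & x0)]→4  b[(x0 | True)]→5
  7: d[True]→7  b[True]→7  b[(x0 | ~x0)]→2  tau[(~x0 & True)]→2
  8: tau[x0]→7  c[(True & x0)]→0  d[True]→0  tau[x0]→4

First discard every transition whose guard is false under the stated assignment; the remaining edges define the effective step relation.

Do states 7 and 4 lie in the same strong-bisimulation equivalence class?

Answer: BISIMILAR

Trace:
Bisimulation quotient by refinement:
  P[0] = {{0,1,2,3,4,5,6,7,8}}
  P[1] = {{0,8},{1,2},{3},{4,7},{5},{6}}
  P[2] = {{0},{1,2},{3},{4,7},{5},{6},{8}}
Fixed point at round 3; 7 class(es).
7∈{4,7}, 4∈{4,7}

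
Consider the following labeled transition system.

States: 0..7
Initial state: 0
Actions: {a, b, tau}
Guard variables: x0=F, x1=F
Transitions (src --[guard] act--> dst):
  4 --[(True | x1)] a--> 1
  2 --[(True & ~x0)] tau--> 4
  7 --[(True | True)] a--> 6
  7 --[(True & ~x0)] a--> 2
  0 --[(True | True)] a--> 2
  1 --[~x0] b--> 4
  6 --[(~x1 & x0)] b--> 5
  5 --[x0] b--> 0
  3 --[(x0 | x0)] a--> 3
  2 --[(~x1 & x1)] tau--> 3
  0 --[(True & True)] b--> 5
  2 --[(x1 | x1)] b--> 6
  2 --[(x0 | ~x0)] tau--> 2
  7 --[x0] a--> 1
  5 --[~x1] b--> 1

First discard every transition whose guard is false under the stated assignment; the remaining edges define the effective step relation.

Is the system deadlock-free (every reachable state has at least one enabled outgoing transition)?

Answer: DEADLOCK-FREE

Analysis:
R = {0,1,2,4,5}
  0: a→2  b→5  [2 exit(s)]
  1: b→4  [1 exit(s)]
  2: tau→2  tau→4  [2 exit(s)]
  4: a→1  [1 exit(s)]
  5: b→1  [1 exit(s)]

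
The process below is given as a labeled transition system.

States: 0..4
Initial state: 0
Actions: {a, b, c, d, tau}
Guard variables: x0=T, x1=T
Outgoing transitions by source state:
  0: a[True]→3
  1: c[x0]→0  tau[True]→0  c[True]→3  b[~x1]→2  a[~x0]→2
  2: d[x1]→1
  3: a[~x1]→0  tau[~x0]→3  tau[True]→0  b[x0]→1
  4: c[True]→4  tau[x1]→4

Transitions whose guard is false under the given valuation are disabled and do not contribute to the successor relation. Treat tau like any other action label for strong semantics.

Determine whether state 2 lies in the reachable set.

Answer: UNREACHABLE

Working:
9 transition(s) survive guard evaluation.
L0 = {0}
L1 = {3}  cumulative {0,3}
L2 = {1}  cumulative {0,1,3}
R = {0,1,3}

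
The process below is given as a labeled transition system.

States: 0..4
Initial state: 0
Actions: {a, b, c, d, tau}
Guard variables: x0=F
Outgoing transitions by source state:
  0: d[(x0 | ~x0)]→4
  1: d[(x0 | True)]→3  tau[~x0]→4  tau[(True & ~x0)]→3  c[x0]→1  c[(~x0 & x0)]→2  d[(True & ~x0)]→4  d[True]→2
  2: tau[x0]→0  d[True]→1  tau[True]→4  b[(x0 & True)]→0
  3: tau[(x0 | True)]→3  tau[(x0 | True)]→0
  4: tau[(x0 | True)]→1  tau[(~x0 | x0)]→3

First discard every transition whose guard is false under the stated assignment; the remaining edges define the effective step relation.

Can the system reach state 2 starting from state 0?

Answer: REACHABLE

Trace:
12 transition(s) survive guard evaluation.
L0 = {0}
L1 = {4}  total {0,4}
L2 = {1,3}  total {0,1,3,4}
L3 = {2}  total {0,1,2,3,4}
R = {0,1,2,3,4}
witness 2: d·tau·d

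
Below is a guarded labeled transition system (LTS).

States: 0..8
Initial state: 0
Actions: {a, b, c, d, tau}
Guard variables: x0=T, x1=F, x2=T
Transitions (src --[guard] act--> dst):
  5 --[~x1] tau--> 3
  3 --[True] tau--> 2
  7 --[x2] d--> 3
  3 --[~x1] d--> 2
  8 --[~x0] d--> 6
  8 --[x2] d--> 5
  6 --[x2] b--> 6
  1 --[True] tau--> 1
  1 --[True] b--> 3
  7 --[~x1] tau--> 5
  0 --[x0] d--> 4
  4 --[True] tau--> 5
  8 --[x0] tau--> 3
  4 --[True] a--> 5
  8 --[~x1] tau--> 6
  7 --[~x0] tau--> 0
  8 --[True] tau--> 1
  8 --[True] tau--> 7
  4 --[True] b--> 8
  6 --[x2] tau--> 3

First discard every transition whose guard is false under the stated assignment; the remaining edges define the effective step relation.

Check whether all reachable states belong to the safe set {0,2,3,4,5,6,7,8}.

Allowed set {0,2,3,4,5,6,7,8}
R = {0,1,2,3,4,5,6,7,8}
  0: safe
  1: VIOLATES
  2: safe
  3: safe
  4: safe
  5: safe
  6: safe
  7: safe
  8: safe
counterexample path to 1: d·b·tau

Answer: INVARIANT VIOLATED at state 1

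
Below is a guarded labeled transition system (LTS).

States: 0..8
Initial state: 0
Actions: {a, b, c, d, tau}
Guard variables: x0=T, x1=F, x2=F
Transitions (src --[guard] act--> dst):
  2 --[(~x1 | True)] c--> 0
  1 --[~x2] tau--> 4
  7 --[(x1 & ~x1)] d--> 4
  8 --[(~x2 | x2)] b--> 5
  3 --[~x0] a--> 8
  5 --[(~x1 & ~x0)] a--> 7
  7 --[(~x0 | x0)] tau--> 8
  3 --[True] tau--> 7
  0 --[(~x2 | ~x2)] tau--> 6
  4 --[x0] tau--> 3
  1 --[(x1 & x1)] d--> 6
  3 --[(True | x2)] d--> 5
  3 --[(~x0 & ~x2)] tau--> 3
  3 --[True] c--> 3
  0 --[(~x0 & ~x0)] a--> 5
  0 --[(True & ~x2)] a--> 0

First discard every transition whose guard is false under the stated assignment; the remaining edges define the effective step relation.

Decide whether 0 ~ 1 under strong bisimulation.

Bisimulation quotient by refinement:
  P[0] = {{0,1,2,3,4,5,6,7,8}}
  P[1] = {{0},{1,4,7},{2},{3},{5,6},{8}}
  P[2] = {{0},{1},{2},{3},{4},{5,6},{7},{8}}
8 equivalence class(es) (converged in 3)
[0]={0}  [1]={1}

Answer: NOT BISIMILAR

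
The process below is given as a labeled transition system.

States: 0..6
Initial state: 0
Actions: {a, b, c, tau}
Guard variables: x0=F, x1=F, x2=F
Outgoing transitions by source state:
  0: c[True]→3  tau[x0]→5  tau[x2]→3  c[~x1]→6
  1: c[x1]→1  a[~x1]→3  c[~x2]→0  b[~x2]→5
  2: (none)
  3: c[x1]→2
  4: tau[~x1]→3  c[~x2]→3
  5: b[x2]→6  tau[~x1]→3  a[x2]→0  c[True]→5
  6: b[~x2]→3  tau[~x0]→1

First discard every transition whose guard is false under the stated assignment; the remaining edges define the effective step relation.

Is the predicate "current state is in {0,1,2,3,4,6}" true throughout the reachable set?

Answer: INVARIANT VIOLATED at state 5

Working:
Allowed set {0,1,2,3,4,6}
Reach set: {0,1,3,5,6}
  0: safe
  1: safe
  3: safe
  5: ✗ unsafe
  6: safe
counterexample path to 5: c·tau·b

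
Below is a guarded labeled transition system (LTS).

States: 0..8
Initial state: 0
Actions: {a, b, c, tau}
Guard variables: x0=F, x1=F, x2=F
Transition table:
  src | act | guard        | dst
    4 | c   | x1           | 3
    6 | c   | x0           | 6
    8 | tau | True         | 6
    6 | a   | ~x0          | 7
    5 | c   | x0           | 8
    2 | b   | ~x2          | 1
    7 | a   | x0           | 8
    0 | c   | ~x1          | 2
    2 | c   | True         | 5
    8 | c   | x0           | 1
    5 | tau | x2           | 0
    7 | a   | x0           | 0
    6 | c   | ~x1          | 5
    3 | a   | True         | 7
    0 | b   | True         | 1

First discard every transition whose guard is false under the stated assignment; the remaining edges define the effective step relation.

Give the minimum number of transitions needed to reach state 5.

Answer: 2

Analysis:
BFS to 5:
  depth 0: {0}
  depth 1: {1,2}
  depth 2: {5}
first hit 5 at d=2 via c·c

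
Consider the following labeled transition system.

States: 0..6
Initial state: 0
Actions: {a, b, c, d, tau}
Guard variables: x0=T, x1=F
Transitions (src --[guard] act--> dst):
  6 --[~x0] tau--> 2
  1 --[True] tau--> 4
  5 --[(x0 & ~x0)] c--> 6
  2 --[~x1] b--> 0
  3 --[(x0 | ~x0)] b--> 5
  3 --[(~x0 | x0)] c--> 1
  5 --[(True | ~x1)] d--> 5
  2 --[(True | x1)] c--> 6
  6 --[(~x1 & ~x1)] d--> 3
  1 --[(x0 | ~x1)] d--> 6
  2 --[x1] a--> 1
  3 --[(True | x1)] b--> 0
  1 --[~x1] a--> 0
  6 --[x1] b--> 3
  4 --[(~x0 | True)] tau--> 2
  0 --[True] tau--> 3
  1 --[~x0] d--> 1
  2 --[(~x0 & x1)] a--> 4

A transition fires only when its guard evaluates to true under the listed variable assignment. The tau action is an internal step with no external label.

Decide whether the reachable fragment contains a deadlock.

Answer: DEADLOCK-FREE

Analysis:
Reach set: {0,1,2,3,4,5,6}
  0: tau→3  [1 exit(s)]
  1: a→0  d→6  tau→4  [3 exit(s)]
  2: b→0  c→6  [2 exit(s)]
  3: b→0  b→5  c→1  [3 exit(s)]
  4: tau→2  [1 exit(s)]
  5: d→5  [1 exit(s)]
  6: d→3  [1 exit(s)]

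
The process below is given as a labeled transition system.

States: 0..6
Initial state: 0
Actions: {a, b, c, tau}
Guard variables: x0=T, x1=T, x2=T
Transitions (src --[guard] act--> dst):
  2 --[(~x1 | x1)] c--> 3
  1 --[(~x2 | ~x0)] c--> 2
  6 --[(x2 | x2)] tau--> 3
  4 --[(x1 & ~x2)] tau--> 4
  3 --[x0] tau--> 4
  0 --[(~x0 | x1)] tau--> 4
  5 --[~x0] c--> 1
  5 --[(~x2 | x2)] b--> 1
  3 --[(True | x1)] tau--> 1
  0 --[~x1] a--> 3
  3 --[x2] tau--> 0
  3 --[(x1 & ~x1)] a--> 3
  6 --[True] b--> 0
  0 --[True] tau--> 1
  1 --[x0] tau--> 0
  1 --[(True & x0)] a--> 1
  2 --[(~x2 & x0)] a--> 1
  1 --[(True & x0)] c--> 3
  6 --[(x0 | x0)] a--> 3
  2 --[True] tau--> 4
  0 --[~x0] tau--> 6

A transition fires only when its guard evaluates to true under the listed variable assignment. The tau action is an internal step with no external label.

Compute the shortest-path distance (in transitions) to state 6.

Answer: UNREACHABLE

Analysis:
Breadth-first toward 6:
  depth 0: {0}
  depth 1: {1,4}
  depth 2: {3}
6 never appears.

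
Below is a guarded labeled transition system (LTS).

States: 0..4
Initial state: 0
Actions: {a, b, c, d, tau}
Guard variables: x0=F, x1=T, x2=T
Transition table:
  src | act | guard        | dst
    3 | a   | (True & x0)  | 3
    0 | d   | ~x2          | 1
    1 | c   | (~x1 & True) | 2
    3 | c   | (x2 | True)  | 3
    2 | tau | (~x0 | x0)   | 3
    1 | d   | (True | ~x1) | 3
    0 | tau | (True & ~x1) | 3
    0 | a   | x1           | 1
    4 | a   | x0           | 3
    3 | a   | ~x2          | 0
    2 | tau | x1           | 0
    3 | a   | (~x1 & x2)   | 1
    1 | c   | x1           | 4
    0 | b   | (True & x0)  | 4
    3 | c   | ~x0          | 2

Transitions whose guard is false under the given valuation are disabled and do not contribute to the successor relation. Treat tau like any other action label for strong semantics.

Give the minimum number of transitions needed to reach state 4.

BFS to 4:
  L0 = {0}
  L1 = {1}
  L2 = {3,4}
first hit 4 at d=2 via a·c

Answer: 2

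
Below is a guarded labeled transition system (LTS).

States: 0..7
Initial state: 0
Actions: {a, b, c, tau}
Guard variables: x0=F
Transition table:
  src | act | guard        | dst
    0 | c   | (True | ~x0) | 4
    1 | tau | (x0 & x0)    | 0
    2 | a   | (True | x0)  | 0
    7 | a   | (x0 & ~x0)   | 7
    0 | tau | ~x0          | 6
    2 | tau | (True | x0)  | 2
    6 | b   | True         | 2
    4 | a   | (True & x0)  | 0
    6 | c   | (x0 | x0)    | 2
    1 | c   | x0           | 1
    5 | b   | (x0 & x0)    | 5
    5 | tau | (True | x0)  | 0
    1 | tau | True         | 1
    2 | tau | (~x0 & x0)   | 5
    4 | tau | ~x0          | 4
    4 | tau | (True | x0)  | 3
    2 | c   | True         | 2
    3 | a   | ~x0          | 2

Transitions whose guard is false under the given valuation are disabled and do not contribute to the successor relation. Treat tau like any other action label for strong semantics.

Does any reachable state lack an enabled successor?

R = {0,2,3,4,6}
  0: c→4  tau→6  [2 out]
  2: a→0  c→2  tau→2  [3 out]
  3: a→2  [1 out]
  4: tau→3  tau→4  [2 out]
  6: b→2  [1 out]

Answer: DEADLOCK-FREE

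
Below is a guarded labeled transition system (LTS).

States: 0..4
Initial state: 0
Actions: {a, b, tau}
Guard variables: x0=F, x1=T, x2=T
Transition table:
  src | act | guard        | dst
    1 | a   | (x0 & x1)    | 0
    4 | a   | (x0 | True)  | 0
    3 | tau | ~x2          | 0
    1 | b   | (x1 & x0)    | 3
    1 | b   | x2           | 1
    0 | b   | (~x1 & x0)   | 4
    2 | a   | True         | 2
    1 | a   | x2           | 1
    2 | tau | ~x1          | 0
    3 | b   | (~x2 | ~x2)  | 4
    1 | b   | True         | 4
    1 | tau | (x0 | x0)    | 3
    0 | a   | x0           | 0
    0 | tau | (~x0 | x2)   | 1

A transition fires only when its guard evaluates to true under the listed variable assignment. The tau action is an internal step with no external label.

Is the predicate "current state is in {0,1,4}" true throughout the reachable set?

Answer: INVARIANT HOLDS

Trace:
Inv-set: {0,1,4}
Reachable = {0,1,4}
  0: ok
  1: ok
  4: ok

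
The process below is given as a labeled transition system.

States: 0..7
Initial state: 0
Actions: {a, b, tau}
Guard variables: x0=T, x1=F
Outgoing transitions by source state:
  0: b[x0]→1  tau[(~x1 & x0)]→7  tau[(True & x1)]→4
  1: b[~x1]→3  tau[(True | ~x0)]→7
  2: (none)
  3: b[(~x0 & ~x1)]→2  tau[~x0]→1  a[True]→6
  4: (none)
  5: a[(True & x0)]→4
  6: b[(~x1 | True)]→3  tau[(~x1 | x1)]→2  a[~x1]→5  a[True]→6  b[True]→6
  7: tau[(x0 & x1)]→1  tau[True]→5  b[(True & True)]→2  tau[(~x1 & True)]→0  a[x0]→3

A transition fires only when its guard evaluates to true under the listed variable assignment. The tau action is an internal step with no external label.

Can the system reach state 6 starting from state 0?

Answer: REACHABLE

Analysis:
Guard filter leaves 15 enabled edge(s).
L0 = {0}
L1 = {1,7}  now seen {0,1,7}
L2 = {2,3,5}  now seen {0,1,2,3,5,7}
L3 = {4,6}  now seen {0,1,2,3,4,5,6,7}
Reachable = {0,1,2,3,4,5,6,7}
witness 6: b·b·a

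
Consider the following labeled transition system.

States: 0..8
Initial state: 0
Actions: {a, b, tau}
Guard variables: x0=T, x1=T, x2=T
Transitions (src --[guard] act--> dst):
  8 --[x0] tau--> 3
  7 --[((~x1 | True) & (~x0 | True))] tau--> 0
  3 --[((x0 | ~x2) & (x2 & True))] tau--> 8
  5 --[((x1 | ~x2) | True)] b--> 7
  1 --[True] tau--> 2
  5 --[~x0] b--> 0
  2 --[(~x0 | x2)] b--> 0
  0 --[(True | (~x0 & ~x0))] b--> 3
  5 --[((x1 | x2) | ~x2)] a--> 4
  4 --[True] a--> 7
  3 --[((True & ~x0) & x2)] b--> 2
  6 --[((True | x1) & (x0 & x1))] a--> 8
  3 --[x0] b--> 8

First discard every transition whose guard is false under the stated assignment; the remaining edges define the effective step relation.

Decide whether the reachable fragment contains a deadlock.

R = {0,3,8}
  0: b→3  [deg 1]
  3: b→8  tau→8  [deg 2]
  8: tau→3  [deg 1]

Answer: DEADLOCK-FREE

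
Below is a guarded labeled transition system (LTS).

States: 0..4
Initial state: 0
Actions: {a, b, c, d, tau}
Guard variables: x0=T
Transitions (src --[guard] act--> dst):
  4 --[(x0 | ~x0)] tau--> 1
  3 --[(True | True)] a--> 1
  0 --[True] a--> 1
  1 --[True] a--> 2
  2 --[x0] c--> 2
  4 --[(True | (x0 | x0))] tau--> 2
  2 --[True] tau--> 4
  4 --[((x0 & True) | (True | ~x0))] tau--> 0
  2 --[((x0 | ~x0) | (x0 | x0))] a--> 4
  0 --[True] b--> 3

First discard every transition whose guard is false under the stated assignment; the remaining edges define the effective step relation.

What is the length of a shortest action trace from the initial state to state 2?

Breadth-first toward 2:
  L0 = {0}
  L1 = {1,3}
  L2 = {2}
first hit 2 at d=2 via a·a

Answer: 2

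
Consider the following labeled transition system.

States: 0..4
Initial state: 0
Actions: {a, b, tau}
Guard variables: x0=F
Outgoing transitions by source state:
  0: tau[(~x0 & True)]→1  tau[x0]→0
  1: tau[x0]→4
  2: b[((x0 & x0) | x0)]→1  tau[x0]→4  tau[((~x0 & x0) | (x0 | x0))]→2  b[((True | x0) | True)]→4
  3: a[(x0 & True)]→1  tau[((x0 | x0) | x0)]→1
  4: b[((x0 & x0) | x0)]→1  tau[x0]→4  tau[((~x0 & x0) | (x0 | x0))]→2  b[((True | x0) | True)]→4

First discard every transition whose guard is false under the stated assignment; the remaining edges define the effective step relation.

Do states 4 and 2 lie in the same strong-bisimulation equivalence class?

Refine partition for ~:
  P[0] = {{0,1,2,3,4}}
  P[1] = {{0},{1,3},{2,4}}
stable after 2 split(s): 3 block(s)
[4]={2,4}  [2]={2,4}

Answer: BISIMILAR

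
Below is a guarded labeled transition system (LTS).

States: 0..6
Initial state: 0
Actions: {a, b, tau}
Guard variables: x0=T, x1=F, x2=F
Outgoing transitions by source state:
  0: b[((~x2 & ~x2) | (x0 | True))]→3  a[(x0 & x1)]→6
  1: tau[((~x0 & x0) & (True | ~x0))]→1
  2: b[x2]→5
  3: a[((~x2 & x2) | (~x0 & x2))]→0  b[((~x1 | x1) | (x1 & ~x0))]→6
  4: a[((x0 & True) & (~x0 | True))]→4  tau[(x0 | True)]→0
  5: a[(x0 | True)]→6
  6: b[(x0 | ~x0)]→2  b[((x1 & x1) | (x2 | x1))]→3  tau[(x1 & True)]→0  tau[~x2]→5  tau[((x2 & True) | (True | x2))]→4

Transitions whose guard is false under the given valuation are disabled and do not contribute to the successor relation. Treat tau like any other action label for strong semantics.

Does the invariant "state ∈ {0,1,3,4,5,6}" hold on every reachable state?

Answer: INVARIANT VIOLATED at state 2

Trace:
Inv-set: {0,1,3,4,5,6}
Reach set: {0,2,3,4,5,6}
  0: ok
  2: VIOLATES
  3: ok
  4: ok
  5: ok
  6: ok
witness against invariant: b·b·b → 2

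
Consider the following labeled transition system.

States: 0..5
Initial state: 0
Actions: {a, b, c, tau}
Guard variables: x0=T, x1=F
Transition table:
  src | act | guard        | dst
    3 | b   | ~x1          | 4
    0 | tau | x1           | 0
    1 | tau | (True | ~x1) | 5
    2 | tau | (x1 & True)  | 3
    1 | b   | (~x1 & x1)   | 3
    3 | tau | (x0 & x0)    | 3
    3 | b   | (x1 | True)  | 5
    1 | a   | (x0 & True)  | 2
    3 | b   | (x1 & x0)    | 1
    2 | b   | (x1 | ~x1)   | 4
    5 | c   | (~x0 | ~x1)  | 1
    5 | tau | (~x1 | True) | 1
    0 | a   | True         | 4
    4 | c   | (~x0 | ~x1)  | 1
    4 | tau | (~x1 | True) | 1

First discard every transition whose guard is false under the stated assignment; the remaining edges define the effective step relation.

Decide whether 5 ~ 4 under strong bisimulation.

Refine partition for ~:
  P[0] = {{0,1,2,3,4,5}}
  P[1] = {{0},{1},{2},{3},{4,5}}
5 equivalence class(es) (converged in 2)
[5]={4,5}  [4]={4,5}

Answer: BISIMILAR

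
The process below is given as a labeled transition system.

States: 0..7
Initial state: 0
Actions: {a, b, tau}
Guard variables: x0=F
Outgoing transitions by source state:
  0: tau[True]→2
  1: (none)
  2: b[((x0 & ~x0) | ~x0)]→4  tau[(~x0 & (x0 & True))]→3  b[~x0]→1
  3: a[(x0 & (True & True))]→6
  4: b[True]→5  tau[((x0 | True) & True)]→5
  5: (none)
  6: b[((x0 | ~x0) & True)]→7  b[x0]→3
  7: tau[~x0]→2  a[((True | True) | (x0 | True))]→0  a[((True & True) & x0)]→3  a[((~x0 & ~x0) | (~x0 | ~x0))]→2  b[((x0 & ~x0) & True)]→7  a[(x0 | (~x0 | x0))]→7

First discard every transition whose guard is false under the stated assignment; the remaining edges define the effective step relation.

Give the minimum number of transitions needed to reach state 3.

Answer: UNREACHABLE

Working:
Layered search for 3:
  depth 0: {0}
  depth 1: {2}
  depth 2: {1,4}
  depth 3: {5}
3 never appears.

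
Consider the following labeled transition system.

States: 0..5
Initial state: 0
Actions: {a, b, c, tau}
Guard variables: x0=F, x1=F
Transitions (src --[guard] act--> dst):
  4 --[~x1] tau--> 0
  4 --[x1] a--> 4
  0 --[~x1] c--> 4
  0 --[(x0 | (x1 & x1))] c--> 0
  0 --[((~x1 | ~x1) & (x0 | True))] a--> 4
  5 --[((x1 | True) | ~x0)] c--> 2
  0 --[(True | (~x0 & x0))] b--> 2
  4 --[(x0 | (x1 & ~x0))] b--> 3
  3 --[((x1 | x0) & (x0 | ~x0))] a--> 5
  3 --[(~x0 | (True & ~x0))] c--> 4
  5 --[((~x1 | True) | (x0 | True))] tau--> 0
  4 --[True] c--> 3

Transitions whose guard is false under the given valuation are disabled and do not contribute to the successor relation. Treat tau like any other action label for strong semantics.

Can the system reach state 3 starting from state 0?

After dropping false guards: 8 live edges.
Layer 0: {0}
Layer 1: {2,4}  cumulative {0,2,4}
Layer 2: {3}  cumulative {0,2,3,4}
Reach set: {0,2,3,4}
trace reaching 3: c·c

Answer: REACHABLE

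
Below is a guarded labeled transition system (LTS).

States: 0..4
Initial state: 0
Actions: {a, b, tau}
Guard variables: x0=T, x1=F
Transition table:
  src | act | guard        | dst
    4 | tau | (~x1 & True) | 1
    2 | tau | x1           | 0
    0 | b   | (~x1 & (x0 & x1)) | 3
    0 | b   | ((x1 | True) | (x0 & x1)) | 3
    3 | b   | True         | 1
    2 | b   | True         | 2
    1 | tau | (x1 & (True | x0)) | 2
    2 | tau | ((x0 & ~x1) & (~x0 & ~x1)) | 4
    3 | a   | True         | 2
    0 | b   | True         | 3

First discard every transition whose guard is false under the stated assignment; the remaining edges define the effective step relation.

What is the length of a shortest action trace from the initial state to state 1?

Layered search for 1:
  depth 0: {0}
  depth 1: {3}
  depth 2: {1,2}
first hit 1 at d=2 via b·b

Answer: 2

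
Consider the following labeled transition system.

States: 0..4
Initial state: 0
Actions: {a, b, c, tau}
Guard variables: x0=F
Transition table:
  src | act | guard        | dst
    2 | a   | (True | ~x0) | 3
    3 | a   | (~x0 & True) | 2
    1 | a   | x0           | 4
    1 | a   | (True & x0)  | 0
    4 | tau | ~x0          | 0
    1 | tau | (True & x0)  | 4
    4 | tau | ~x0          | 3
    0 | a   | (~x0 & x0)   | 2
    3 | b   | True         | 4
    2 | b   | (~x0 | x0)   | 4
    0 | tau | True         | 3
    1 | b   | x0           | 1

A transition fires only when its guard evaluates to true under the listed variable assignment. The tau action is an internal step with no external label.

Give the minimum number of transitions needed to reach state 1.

Breadth-first toward 1:
  L0 = {0}
  L1 = {3}
  L2 = {2,4}
1 never appears.

Answer: UNREACHABLE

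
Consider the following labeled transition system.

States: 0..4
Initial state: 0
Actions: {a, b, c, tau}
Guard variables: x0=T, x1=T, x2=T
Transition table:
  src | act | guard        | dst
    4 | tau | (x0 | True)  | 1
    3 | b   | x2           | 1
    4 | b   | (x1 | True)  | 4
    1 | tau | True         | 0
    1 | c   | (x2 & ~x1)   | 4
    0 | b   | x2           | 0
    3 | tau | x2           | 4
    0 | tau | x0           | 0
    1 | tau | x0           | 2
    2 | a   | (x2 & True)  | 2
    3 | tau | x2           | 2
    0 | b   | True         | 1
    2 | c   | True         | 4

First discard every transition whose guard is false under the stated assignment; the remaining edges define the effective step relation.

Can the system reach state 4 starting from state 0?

Answer: REACHABLE

Working:
Guard filter leaves 12 enabled edge(s).
depth 0: {0}
depth 1: {1}  total {0,1}
depth 2: {2}  total {0,1,2}
depth 3: {4}  total {0,1,2,4}
Reach set: {0,1,2,4}
trace reaching 4: b·tau·c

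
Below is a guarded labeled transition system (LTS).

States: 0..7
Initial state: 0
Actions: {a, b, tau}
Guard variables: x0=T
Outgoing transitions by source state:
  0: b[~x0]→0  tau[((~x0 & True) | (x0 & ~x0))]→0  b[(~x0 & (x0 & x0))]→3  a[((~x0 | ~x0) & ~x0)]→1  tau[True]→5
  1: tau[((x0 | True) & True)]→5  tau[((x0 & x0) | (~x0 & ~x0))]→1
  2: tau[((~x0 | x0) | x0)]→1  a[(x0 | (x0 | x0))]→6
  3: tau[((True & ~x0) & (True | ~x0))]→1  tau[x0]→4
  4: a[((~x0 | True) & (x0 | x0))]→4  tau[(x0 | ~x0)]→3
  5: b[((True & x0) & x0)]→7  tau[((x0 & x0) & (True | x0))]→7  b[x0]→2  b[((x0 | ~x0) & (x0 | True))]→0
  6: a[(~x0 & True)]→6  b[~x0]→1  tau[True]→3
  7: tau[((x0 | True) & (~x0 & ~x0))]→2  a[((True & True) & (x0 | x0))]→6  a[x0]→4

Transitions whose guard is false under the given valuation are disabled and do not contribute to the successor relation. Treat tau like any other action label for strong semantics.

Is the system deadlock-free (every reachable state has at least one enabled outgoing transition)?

Reach set: {0,1,2,3,4,5,6,7}
  0: tau→5  [1 exit(s)]
  1: tau→1  tau→5  [2 exit(s)]
  2: a→6  tau→1  [2 exit(s)]
  3: tau→4  [1 exit(s)]
  4: a→4  tau→3  [2 exit(s)]
  5: b→0  b→2  b→7  tau→7  [4 exit(s)]
  6: tau→3  [1 exit(s)]
  7: a→4  a→6  [2 exit(s)]

Answer: DEADLOCK-FREE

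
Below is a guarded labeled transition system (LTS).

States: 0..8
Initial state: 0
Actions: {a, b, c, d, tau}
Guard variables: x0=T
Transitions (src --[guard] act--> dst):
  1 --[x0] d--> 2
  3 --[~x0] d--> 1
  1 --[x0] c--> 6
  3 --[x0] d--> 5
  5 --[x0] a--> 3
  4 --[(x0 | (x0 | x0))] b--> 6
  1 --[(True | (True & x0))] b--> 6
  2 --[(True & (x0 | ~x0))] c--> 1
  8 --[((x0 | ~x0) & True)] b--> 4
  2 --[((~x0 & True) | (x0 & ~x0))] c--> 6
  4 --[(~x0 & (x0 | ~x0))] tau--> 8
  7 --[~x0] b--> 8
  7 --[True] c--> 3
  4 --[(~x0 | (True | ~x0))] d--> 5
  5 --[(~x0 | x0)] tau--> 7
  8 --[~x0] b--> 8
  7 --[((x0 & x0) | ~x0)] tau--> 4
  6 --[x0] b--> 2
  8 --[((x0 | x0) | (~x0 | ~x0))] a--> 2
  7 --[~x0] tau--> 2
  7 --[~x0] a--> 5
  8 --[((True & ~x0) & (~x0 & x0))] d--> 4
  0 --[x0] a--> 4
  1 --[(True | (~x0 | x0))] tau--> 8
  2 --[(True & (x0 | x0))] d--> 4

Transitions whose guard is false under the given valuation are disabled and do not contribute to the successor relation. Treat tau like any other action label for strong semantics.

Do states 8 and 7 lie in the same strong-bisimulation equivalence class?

Answer: NOT BISIMILAR

Trace:
Bisimulation quotient by refinement:
  P[0] = {{0,1,2,3,4,5,6,7,8}}
  P[1] = {{0},{1},{2},{3},{4},{5},{6},{7},{8}}
Fixed point at round 2; 9 class(es).
8∈{8}, 7∈{7}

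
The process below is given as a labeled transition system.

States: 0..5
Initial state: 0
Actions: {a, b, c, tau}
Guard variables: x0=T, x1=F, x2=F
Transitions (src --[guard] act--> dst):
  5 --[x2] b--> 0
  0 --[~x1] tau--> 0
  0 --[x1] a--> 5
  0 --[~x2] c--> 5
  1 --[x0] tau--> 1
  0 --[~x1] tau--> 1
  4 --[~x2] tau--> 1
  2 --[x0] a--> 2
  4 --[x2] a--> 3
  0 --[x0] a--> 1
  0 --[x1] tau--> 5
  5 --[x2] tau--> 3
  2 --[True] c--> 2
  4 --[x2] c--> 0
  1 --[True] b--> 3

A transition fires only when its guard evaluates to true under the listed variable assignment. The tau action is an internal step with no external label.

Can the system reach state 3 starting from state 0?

Answer: REACHABLE

Working:
After dropping false guards: 9 live edges.
Layer 0: {0}
Layer 1: {1,5}  now seen {0,1,5}
Layer 2: {3}  now seen {0,1,3,5}
R = {0,1,3,5}
Path to 3: tau·b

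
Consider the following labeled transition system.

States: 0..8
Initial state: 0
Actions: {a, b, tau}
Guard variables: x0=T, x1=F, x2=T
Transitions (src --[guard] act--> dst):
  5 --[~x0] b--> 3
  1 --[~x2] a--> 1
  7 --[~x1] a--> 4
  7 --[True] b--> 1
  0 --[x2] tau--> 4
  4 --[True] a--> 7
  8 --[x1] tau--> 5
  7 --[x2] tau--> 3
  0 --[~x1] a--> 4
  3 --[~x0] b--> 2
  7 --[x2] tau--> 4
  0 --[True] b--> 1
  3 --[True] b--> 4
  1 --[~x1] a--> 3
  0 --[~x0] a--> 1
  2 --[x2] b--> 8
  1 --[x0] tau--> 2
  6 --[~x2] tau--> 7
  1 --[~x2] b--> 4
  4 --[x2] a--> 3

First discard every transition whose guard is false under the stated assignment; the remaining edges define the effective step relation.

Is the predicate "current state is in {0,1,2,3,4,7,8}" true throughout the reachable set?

Safe = {0,1,2,3,4,7,8}
Reach set: {0,1,2,3,4,7,8}
  0: ok
  1: ok
  2: ok
  3: ok
  4: ok
  7: ok
  8: ok

Answer: INVARIANT HOLDS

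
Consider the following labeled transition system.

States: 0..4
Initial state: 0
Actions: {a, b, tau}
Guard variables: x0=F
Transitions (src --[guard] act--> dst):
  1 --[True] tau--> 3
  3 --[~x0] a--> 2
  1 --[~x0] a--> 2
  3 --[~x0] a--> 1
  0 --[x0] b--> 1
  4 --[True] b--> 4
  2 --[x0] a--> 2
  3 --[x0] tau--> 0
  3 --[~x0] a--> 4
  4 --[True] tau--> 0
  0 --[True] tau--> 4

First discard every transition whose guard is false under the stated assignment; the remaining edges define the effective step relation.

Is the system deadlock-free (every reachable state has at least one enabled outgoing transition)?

Answer: DEADLOCK-FREE

Working:
Reach set: {0,4}
  0: tau→4  [1 exit(s)]
  4: b→4  tau→0  [2 exit(s)]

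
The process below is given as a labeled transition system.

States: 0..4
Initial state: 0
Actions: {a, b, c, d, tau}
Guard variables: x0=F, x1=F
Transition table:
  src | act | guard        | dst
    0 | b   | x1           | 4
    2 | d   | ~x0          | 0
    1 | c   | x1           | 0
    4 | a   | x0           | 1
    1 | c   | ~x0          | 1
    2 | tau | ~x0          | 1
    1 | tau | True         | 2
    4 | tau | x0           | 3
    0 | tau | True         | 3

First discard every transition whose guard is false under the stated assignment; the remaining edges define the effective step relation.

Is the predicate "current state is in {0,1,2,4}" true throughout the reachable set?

Answer: INVARIANT VIOLATED at state 3

Trace:
Safe = {0,1,2,4}
Reachable = {0,3}
  0: safe
  3: VIOLATES
witness against invariant: tau → 3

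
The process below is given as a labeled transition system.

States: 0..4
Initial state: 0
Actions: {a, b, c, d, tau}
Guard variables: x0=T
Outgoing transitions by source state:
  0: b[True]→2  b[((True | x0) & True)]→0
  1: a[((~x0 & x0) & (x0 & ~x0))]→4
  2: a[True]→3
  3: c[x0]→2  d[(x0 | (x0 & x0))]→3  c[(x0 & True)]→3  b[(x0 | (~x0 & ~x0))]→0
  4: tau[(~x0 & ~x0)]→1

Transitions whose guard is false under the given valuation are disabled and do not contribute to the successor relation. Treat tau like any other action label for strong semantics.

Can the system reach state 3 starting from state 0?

7 transition(s) survive guard evaluation.
L0 = {0}
L1 = {2}  now seen {0,2}
L2 = {3}  now seen {0,2,3}
Reach set: {0,2,3}
trace reaching 3: b·a

Answer: REACHABLE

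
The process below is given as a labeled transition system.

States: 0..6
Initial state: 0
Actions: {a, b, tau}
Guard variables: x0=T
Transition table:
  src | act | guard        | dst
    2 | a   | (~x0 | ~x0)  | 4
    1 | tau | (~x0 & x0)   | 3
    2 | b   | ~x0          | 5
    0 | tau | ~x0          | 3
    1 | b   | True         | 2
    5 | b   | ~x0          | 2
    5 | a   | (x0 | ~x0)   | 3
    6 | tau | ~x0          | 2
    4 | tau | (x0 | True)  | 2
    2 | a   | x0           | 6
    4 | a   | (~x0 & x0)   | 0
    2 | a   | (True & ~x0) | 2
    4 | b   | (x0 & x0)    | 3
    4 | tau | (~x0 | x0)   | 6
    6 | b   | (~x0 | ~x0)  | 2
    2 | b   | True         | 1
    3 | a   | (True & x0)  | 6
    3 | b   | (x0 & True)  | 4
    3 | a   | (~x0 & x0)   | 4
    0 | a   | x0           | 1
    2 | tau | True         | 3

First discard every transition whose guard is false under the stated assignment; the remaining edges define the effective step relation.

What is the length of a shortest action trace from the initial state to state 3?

Answer: 3

Trace:
BFS to 3:
  depth 0: {0}
  depth 1: {1}
  depth 2: {2}
  depth 3: {3,6}
first hit 3 at d=3 via a·b·tau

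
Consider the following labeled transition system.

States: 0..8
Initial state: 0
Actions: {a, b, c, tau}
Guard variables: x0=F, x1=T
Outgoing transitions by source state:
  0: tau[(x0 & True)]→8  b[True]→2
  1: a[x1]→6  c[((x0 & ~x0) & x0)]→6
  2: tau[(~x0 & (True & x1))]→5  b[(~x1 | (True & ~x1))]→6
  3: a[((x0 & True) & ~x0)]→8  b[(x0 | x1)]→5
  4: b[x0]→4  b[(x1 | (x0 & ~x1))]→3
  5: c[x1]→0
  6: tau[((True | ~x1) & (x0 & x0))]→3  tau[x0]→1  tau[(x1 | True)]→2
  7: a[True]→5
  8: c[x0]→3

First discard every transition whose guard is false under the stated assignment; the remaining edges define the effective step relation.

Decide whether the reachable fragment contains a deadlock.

Answer: DEADLOCK-FREE

Analysis:
Reach set: {0,2,5}
  0: b→2  [1 out]
  2: tau→5  [1 out]
  5: c→0  [1 out]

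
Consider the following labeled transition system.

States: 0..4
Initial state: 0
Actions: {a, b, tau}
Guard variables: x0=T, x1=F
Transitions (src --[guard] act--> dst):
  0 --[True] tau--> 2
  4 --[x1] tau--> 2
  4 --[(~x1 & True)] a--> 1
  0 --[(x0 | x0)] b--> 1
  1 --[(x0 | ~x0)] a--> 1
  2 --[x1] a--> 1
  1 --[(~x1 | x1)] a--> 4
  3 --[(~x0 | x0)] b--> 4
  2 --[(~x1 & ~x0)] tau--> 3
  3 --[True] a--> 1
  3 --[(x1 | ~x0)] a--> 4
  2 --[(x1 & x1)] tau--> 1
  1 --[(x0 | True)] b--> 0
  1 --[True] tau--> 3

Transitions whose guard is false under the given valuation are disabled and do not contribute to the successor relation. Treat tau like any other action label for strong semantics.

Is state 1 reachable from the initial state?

Answer: REACHABLE

Analysis:
Guard filter leaves 9 enabled edge(s).
Layer 0: {0}
Layer 1: {1,2}  total {0,1,2}
Layer 2: {3,4}  total {0,1,2,3,4}
Reachable = {0,1,2,3,4}
trace reaching 1: b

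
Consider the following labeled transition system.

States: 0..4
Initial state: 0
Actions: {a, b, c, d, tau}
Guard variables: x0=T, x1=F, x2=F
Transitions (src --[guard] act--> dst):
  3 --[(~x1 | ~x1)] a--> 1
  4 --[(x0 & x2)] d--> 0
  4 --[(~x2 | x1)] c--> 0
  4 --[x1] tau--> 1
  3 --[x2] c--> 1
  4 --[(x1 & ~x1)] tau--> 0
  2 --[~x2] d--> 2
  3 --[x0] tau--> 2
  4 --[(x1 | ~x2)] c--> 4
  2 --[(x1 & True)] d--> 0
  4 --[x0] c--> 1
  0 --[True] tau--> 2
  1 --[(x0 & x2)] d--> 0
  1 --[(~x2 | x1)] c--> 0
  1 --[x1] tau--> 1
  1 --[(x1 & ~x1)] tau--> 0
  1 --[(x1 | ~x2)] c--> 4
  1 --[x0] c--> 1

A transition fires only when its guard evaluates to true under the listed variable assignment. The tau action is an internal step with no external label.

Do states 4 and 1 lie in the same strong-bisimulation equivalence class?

Answer: BISIMILAR

Trace:
Refine partition for ~:
  round 0: {{0,1,2,3,4}}
  round 1: {{0},{1,4},{2},{3}}
4 equivalence class(es) (converged in 2)
4∈{1,4}, 1∈{1,4}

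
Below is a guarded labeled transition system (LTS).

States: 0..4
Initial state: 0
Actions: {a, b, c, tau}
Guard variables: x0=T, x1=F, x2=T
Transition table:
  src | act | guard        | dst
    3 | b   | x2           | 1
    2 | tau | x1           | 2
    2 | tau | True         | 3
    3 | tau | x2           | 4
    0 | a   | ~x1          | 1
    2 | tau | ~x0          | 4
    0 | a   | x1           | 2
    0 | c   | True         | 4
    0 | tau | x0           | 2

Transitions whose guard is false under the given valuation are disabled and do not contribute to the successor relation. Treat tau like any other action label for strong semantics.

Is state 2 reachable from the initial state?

Guard filter leaves 6 enabled edge(s).
L0 = {0}
L1 = {1,2,4}  cumulative {0,1,2,4}
L2 = {3}  cumulative {0,1,2,3,4}
Reachable = {0,1,2,3,4}
trace reaching 2: tau

Answer: REACHABLE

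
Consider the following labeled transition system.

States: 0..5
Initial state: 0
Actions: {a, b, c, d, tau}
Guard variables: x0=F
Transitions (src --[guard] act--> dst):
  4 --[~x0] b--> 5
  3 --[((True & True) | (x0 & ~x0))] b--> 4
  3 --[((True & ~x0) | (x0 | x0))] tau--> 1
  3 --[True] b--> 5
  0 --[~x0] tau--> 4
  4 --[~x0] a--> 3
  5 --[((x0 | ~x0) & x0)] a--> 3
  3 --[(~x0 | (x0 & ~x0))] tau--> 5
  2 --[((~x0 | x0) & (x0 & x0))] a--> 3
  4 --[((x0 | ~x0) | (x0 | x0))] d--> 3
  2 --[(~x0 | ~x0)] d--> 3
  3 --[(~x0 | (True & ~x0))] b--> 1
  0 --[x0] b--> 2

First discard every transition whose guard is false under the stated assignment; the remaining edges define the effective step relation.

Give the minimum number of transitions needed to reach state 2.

Breadth-first toward 2:
  depth 0: {0}
  depth 1: {4}
  depth 2: {3,5}
  depth 3: {1}
2 never appears.

Answer: UNREACHABLE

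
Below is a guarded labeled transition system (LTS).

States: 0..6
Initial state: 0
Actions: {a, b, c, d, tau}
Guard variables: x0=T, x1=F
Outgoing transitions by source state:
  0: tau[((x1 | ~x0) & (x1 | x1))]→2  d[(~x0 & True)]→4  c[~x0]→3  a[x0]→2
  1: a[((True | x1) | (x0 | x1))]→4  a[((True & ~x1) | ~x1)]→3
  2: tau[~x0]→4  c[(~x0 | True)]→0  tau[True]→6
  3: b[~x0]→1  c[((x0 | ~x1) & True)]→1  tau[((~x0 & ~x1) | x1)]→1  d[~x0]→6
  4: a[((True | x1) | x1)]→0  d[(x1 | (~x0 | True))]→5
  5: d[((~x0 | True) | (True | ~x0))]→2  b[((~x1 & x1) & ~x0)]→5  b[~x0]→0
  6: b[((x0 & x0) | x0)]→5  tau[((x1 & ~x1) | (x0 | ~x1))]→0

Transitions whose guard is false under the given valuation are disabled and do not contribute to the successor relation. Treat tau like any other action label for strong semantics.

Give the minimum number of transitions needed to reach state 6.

Breadth-first toward 6:
  L0 = {0}
  L1 = {2}
  L2 = {6}
depth(6)=2, e.g. a·tau

Answer: 2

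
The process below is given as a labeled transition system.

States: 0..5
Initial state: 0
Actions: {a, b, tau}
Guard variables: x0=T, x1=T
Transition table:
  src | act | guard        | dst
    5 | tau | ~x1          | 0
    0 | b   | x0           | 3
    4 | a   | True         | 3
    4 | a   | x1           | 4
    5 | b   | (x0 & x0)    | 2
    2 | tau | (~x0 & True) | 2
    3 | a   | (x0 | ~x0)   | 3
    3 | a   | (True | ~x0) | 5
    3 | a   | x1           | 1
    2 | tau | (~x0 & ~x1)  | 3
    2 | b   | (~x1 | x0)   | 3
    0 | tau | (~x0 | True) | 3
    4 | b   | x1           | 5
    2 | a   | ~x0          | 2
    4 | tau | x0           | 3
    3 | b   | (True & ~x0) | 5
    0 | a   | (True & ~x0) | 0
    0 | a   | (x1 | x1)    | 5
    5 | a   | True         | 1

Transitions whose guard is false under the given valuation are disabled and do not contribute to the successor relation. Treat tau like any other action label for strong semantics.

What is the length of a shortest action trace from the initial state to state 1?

Layered search for 1:
  depth 0: {0}
  depth 1: {3,5}
  depth 2: {1,2}
1 enters at depth 2; path a·a

Answer: 2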